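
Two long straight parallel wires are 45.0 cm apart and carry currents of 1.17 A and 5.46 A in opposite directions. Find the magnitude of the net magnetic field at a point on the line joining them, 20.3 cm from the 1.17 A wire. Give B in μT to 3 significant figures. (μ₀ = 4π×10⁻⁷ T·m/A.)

Each long wire gives B = μ₀I/(2πd). Distances are d₁ = 0.203 m and d₂ = 0.247 m.
B₁ = 1.15×10⁻⁶ T, B₂ = 4.42×10⁻⁶ T.
Between antiparallel currents both contributions point the same way, so they add. B = B₁ + B₂ = 1.15×10⁻⁶ + 4.42×10⁻⁶ = 5.57×10⁻⁶ T.

B ≈ 5.57 μT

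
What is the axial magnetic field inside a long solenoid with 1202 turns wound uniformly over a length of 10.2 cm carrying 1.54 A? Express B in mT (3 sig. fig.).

Inside a long solenoid, B = μ₀nI with n = 1.178×10⁴ turns/m.
B = 4π×10⁻⁷ × 1.178×10⁴ × 1.54 = 2.28×10⁻² T.

B ≈ 22.8 mT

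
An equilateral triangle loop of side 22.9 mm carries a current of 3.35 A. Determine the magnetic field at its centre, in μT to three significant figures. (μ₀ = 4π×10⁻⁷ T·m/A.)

Each side is a finite straight segment at perpendicular distance d = a/(2 tan(π/3)) = 0.006611 m from the centre, with end-angles ±π/3.
One side contributes B₁ = (μ₀I/4πd)·2 sin(π/3) = 8.78×10⁻⁵ T.
All 3 sides add in the same direction: B = 3 × 8.78×10⁻⁵ = 2.63×10⁻⁴ T.

B ≈ 263 μT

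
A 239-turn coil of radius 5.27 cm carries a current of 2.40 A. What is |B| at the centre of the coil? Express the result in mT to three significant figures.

For an N-turn flat coil, B = Nμ₀I/(2R) with R = 0.0527 m.
B = 239 × 2.86×10⁻⁵ T = 6.84×10⁻³ T.

B ≈ 6.84 mT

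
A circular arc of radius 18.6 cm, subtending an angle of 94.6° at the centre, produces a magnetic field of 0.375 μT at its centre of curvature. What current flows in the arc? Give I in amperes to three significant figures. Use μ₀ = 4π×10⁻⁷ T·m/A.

I ≈ 0.422 A

For a circular arc, B = μ₀Iφ/(4πR) with φ in radians; here φ = 1.651 rad.
So I = 4πRB/(μ₀φ) = 4π × 0.186 × 3.75×10⁻⁷ / (4π×10⁻⁷ × 1.651) = 0.422 A.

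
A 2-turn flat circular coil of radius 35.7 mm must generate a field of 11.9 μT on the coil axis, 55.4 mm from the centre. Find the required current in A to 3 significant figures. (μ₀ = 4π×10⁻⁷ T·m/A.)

I ≈ 2.13 A

For an N-turn coil, B = Nμ₀IR²/[2(R²+z²)^(3/2)] with R = 0.0357 m, z = 0.0554 m, so I = 2B(R²+z²)^(3/2)/(Nμ₀R²) = 2 × 1.19×10⁻⁵ × 2.86×10⁻⁴ / (2 × 4π×10⁻⁷ × 0.001274) = 2.13 A.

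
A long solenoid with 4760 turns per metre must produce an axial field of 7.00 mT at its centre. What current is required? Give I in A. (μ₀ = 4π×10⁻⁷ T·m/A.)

I ≈ 1.17 A

Inside a long solenoid B = μ₀nI with n = 4760 m⁻¹, so I = B/(μ₀n).
I = 7.00×10⁻³ / (4π×10⁻⁷ × 4760) = 1.17 A.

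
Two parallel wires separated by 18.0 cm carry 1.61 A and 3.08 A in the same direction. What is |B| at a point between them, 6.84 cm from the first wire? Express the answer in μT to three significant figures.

B ≈ 0.812 μT

Each long wire gives B = μ₀I/(2πd). Distances are d₁ = 0.0684 m and d₂ = 0.1116 m.
B₁ = 4.71×10⁻⁶ T, B₂ = 5.52×10⁻⁶ T.
Between parallel currents the two contributions point in opposite directions, so they subtract. B = |B₁ − B₂| = |4.71×10⁻⁶ − 5.52×10⁻⁶| = 8.12×10⁻⁷ T.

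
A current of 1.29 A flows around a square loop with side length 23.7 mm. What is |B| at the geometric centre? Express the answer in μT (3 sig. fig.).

B ≈ 61.6 μT

Each side is a finite straight segment at perpendicular distance d = a/(2 tan(π/4)) = 0.01185 m from the centre, with end-angles ±π/4.
One side contributes B₁ = (μ₀I/4πd)·2 sin(π/4) = 1.54×10⁻⁵ T.
All 4 sides add in the same direction: B = 4 × 1.54×10⁻⁵ = 6.16×10⁻⁵ T.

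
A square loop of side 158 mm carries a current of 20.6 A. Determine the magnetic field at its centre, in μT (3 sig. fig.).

Each side is a finite straight segment at perpendicular distance d = a/(2 tan(π/4)) = 0.079 m from the centre, with end-angles ±π/4.
One side contributes B₁ = (μ₀I/4πd)·2 sin(π/4) = 3.69×10⁻⁵ T.
All 4 sides add in the same direction: B = 4 × 3.69×10⁻⁵ = 1.48×10⁻⁴ T.

B ≈ 148 μT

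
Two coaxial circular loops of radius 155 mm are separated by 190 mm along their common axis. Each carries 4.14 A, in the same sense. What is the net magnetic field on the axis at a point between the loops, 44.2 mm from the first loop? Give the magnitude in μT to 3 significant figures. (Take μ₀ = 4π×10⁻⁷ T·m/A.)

Each loop contributes B = μ₀IR²/[2(R²+z²)^(3/2)] on the axis, with z measured from that loop.
Loop 1 (z = 0.0442 m): B₁ = 1.49×10⁻⁵ T. Loop 2 (z = 0.1458 m): B₂ = 6.49×10⁻⁶ T.
The fields add: B = B₁ + B₂ = 2.14×10⁻⁵ T.

B ≈ 21.4 μT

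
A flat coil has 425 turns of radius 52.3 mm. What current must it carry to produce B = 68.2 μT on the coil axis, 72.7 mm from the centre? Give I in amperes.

For an N-turn coil, B = Nμ₀IR²/[2(R²+z²)^(3/2)] with R = 0.0523 m, z = 0.0727 m, so I = 2B(R²+z²)^(3/2)/(Nμ₀R²) = 2 × 6.82×10⁻⁵ × 7.18×10⁻⁴ / (425 × 4π×10⁻⁷ × 0.002735) = 6.71×10⁻² A.

I ≈ 0.0671 A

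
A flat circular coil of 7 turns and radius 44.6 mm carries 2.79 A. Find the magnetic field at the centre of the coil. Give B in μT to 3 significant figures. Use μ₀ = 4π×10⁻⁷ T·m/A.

B ≈ 275 μT

For an N-turn flat coil, B = Nμ₀I/(2R) with R = 0.0446 m.
B = 7 × 3.93×10⁻⁵ T = 2.75×10⁻⁴ T.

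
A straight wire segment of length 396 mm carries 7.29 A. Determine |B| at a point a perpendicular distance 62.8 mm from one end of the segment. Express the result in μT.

For a finite straight segment, B = (μ₀I/4πd)(sinθ₁ + sinθ₂), where θ₁, θ₂ are the angles from the perpendicular to each end.
The perpendicular foot is at one end, so the two end-offsets along the wire are 0 and L = 0.396 m.
sinθ₁ = 0/√(0²+0.0628²) = 0.0000; sinθ₂ = 0.396/√(0.396²+0.0628²) = 0.9877.
B = (4π×10⁻⁷ × 7.29) / (4π × 0.0628) × (0.0000 + 0.9877) = 1.15×10⁻⁵ T.

B ≈ 11.5 μT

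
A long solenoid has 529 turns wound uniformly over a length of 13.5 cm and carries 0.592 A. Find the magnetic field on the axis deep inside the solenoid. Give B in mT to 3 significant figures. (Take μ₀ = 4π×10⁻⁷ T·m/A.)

Inside a long solenoid, B = μ₀nI with n = 3919 turns/m.
B = 4π×10⁻⁷ × 3919 × 0.592 = 2.92×10⁻³ T.

B ≈ 2.92 mT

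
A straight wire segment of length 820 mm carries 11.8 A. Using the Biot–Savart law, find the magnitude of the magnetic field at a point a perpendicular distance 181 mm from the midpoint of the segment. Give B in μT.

For a finite straight segment, B = (μ₀I/4πd)(sinθ₁ + sinθ₂), where θ₁, θ₂ are the angles from the perpendicular to each end.
The perpendicular from the point meets the wire at its midpoint, so each end is L/2 = 0.41 m away along the wire.
sinθ₁ = 0.41/√(0.41²+0.181²) = 0.9148; sinθ₂ = 0.41/√(0.41²+0.181²) = 0.9148.
B = (4π×10⁻⁷ × 11.8) / (4π × 0.181) × (0.9148 + 0.9148) = 1.19×10⁻⁵ T.

B ≈ 11.9 μT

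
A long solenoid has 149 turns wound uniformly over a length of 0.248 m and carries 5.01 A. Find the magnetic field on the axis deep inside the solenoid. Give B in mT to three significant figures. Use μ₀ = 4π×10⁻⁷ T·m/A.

Inside a long solenoid, B = μ₀nI with n = 600.8 turns/m.
B = 4π×10⁻⁷ × 600.8 × 5.01 = 3.78×10⁻³ T.

B ≈ 3.78 mT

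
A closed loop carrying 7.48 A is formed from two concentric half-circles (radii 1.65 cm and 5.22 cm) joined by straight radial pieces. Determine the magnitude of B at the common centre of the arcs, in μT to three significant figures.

The radial connectors point toward the centre, so dl × r̂ = 0 and they contribute nothing.
Each semicircle gives μ₀I/(4R): inner arc 1.42×10⁻⁴ T, outer arc 4.50×10⁻⁵ T.
The two arcs carry current in opposite angular senses, so their fields oppose: B = |1.42×10⁻⁴ − 4.50×10⁻⁵| = 9.74×10⁻⁵ T.

B ≈ 97.4 μT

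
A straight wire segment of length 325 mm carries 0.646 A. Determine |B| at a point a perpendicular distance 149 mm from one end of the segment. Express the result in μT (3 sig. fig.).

B ≈ 0.394 μT

For a finite straight segment, B = (μ₀I/4πd)(sinθ₁ + sinθ₂), where θ₁, θ₂ are the angles from the perpendicular to each end.
The perpendicular foot is at one end, so the two end-offsets along the wire are 0 and L = 0.325 m.
sinθ₁ = 0/√(0²+0.149²) = 0.0000; sinθ₂ = 0.325/√(0.325²+0.149²) = 0.9090.
B = (4π×10⁻⁷ × 0.646) / (4π × 0.149) × (0.0000 + 0.9090) = 3.94×10⁻⁷ T.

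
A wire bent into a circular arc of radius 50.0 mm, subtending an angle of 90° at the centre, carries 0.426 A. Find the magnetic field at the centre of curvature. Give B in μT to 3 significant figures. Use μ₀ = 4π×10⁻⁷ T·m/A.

B ≈ 1.34 μT

The Biot–Savart field of a circular arc at its centre is B = μ₀Iφ/(4πR), with φ = 1.571 rad.
B = (4π×10⁻⁷ × 0.426 × 1.571) / (4π × 0.05) = 1.34×10⁻⁶ T.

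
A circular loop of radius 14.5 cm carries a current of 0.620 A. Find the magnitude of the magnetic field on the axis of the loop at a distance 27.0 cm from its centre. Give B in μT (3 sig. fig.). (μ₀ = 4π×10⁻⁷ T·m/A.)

On the axis of a circular loop, B = μ₀IR² / [2(R²+z²)^(3/2)].
R² + z² = (0.145)² + (0.27)² = 0.09393 m², and (R²+z²)^(3/2) = 2.88×10⁻² m³.
B = (4π×10⁻⁷ × 0.620 × 0.02102) / (2 × 2.88×10⁻²) = 2.85×10⁻⁷ T.

B ≈ 0.285 μT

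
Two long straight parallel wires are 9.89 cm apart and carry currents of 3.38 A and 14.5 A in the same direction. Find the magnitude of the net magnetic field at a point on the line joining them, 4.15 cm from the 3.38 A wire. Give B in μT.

Each long wire gives B = μ₀I/(2πd). Distances are d₁ = 0.0415 m and d₂ = 0.0574 m.
B₁ = 1.63×10⁻⁵ T, B₂ = 5.05×10⁻⁵ T.
Between parallel currents the two contributions point in opposite directions, so they subtract. B = |B₁ − B₂| = |1.63×10⁻⁵ − 5.05×10⁻⁵| = 3.42×10⁻⁵ T.

B ≈ 34.2 μT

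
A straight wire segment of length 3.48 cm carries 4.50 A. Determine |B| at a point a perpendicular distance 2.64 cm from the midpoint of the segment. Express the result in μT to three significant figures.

B ≈ 18.8 μT

For a finite straight segment, B = (μ₀I/4πd)(sinθ₁ + sinθ₂), where θ₁, θ₂ are the angles from the perpendicular to each end.
The perpendicular from the point meets the wire at its midpoint, so each end is L/2 = 0.0174 m away along the wire.
sinθ₁ = 0.0174/√(0.0174²+0.0264²) = 0.5503; sinθ₂ = 0.0174/√(0.0174²+0.0264²) = 0.5503.
B = (4π×10⁻⁷ × 4.50) / (4π × 0.0264) × (0.5503 + 0.5503) = 1.88×10⁻⁵ T.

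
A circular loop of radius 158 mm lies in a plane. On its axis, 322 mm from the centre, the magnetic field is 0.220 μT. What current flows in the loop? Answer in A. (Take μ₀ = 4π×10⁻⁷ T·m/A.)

On the axis of a loop, B = μ₀IR²/[2(R²+z²)^(3/2)], so I = 2B(R²+z²)^(3/2)/(μ₀R²).
R² + z² = 0.02496 + 0.1037 = 0.1286 m²; raised to 3/2 gives 4.61×10⁻² m³.
I = 2 × 2.20×10⁻⁷ × 4.61×10⁻² / (1.26×10⁻⁶ × 0.02496) = 0.647 A.

I ≈ 0.647 A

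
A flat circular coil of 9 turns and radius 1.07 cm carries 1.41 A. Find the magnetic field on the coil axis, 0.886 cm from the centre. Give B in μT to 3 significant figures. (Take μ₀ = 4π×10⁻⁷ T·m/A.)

For an N-turn flat coil, B = Nμ₀IR²/[2(R²+z²)^(3/2)] with R = 0.0107 m, z = 0.00886 m.
B = 9 × 3.78×10⁻⁵ T = 3.40×10⁻⁴ T.

B ≈ 340 μT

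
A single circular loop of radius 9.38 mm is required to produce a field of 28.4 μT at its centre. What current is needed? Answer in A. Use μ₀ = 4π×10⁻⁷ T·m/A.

I ≈ 0.424 A

At the centre of a circular loop B = μ₀I/(2R), so I = 2RB/μ₀.
With R = 0.00938 m, I = 2 × 0.00938 × 2.84×10⁻⁵ / (4π×10⁻⁷) = 0.424 A.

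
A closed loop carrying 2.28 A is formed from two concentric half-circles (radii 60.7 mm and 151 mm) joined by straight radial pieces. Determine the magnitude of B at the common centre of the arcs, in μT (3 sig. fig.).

B ≈ 7.06 μT

The radial connectors point toward the centre, so dl × r̂ = 0 and they contribute nothing.
Each semicircle gives μ₀I/(4R): inner arc 1.18×10⁻⁵ T, outer arc 4.74×10⁻⁶ T.
The two arcs carry current in opposite angular senses, so their fields oppose: B = |1.18×10⁻⁵ − 4.74×10⁻⁶| = 7.06×10⁻⁶ T.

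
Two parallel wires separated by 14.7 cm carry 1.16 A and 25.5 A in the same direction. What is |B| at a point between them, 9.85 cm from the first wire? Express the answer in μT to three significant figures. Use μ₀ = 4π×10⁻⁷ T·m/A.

B ≈ 103 μT

Each long wire gives B = μ₀I/(2πd). Distances are d₁ = 0.0985 m and d₂ = 0.0485 m.
B₁ = 2.36×10⁻⁶ T, B₂ = 1.05×10⁻⁴ T.
Between parallel currents the two contributions point in opposite directions, so they subtract. B = |B₁ − B₂| = |2.36×10⁻⁶ − 1.05×10⁻⁴| = 1.03×10⁻⁴ T.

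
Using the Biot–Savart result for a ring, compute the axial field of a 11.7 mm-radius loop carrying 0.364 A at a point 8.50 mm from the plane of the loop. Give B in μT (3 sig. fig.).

On the axis of a circular loop, B = μ₀IR² / [2(R²+z²)^(3/2)].
R² + z² = (0.0117)² + (0.0085)² = 0.0002091 m², and (R²+z²)^(3/2) = 3.02×10⁻⁶ m³.
B = (4π×10⁻⁷ × 0.364 × 0.0001369) / (2 × 3.02×10⁻⁶) = 1.04×10⁻⁵ T.

B ≈ 10.4 μT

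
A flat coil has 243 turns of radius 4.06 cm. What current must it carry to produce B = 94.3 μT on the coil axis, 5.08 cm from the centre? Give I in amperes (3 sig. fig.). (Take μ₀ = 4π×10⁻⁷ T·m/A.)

I ≈ 0.103 A

For an N-turn coil, B = Nμ₀IR²/[2(R²+z²)^(3/2)] with R = 0.0406 m, z = 0.0508 m, so I = 2B(R²+z²)^(3/2)/(Nμ₀R²) = 2 × 9.43×10⁻⁵ × 2.75×10⁻⁴ / (243 × 4π×10⁻⁷ × 0.001648) = 0.103 A.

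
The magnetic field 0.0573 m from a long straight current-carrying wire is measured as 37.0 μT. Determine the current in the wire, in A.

For a long straight wire B = μ₀I/(2πd), so I = 2πdB/μ₀.
I = 2π × 0.0573 × 3.70×10⁻⁵ / (4π×10⁻⁷) = 10.6 A.

I ≈ 10.6 A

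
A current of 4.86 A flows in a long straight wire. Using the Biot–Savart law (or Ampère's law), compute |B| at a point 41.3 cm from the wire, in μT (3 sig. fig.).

B ≈ 2.35 μT

For an infinitely long straight wire, B = μ₀I/(2πd).
B = (4π×10⁻⁷ × 4.86) / (2π × 0.413) = 2.35×10⁻⁶ T.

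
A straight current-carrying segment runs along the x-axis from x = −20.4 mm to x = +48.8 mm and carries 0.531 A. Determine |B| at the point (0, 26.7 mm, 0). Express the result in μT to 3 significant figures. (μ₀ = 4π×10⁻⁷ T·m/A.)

B ≈ 2.95 μT

For a finite straight segment, B = (μ₀I/4πd)(sinθ₁ + sinθ₂), where θ₁, θ₂ are the angles from the perpendicular to each end.
The perpendicular distance is d = 0.0267 m; the end-offsets along the wire are a = 0.0204 m and b = 0.0488 m.
sinθ₁ = 0.0204/√(0.0204²+0.0267²) = 0.6071; sinθ₂ = 0.0488/√(0.0488²+0.0267²) = 0.8773.
B = (4π×10⁻⁷ × 0.531) / (4π × 0.0267) × (0.6071 + 0.8773) = 2.95×10⁻⁶ T.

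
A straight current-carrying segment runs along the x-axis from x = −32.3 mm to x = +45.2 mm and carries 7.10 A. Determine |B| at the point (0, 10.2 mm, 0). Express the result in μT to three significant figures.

For a finite straight segment, B = (μ₀I/4πd)(sinθ₁ + sinθ₂), where θ₁, θ₂ are the angles from the perpendicular to each end.
The perpendicular distance is d = 0.0102 m; the end-offsets along the wire are a = 0.0323 m and b = 0.0452 m.
sinθ₁ = 0.0323/√(0.0323²+0.0102²) = 0.9536; sinθ₂ = 0.0452/√(0.0452²+0.0102²) = 0.9755.
B = (4π×10⁻⁷ × 7.10) / (4π × 0.0102) × (0.9536 + 0.9755) = 1.34×10⁻⁴ T.

B ≈ 134 μT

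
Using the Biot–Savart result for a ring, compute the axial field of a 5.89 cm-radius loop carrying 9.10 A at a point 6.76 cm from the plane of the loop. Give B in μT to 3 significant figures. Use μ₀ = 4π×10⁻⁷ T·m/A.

B ≈ 27.5 μT

On the axis of a circular loop, B = μ₀IR² / [2(R²+z²)^(3/2)].
R² + z² = (0.0589)² + (0.0676)² = 0.008039 m², and (R²+z²)^(3/2) = 7.21×10⁻⁴ m³.
B = (4π×10⁻⁷ × 9.10 × 0.003469) / (2 × 7.21×10⁻⁴) = 2.75×10⁻⁵ T.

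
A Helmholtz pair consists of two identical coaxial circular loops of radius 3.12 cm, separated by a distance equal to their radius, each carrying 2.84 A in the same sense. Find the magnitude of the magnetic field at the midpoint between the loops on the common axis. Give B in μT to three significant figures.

B ≈ 81.8 μT

Each loop contributes B = μ₀IR²/[2(R²+z²)^(3/2)] on the axis, with z measured from that loop.
Loop 1 (z = 0.0156 m): B₁ = 4.09×10⁻⁵ T. Loop 2 (z = 0.0156 m): B₂ = 4.09×10⁻⁵ T.
The fields add: B = B₁ + B₂ = 8.18×10⁻⁵ T.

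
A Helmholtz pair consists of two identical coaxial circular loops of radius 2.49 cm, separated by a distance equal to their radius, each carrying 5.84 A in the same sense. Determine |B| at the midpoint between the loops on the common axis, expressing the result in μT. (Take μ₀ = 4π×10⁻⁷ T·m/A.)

Each loop contributes B = μ₀IR²/[2(R²+z²)^(3/2)] on the axis, with z measured from that loop.
Loop 1 (z = 0.01245 m): B₁ = 1.05×10⁻⁴ T. Loop 2 (z = 0.01245 m): B₂ = 1.05×10⁻⁴ T.
The fields add: B = B₁ + B₂ = 2.11×10⁻⁴ T.

B ≈ 211 μT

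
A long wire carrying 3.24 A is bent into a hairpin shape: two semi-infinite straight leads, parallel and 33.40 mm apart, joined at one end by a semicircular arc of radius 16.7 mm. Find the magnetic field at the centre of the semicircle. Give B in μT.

The semicircular arc contributes B_arc = μ₀I·π/(4πR) = μ₀I/(4R) = 6.10×10⁻⁵ T.
Each semi-infinite lead is at perpendicular distance R = 0.0167 m from the centre, with the perpendicular foot at its near end, so it contributes μ₀I/(4πR); both point the same way, together 3.88×10⁻⁵ T.
Arc and leads all point the same direction: B = 6.10×10⁻⁵ + 3.88×10⁻⁵ = 9.98×10⁻⁵ T.

B ≈ 99.8 μT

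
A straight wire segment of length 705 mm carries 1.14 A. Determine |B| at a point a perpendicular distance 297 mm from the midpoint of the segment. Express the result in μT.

For a finite straight segment, B = (μ₀I/4πd)(sinθ₁ + sinθ₂), where θ₁, θ₂ are the angles from the perpendicular to each end.
The perpendicular from the point meets the wire at its midpoint, so each end is L/2 = 0.3525 m away along the wire.
sinθ₁ = 0.3525/√(0.3525²+0.297²) = 0.7647; sinθ₂ = 0.3525/√(0.3525²+0.297²) = 0.7647.
B = (4π×10⁻⁷ × 1.14) / (4π × 0.297) × (0.7647 + 0.7647) = 5.87×10⁻⁷ T.

B ≈ 0.587 μT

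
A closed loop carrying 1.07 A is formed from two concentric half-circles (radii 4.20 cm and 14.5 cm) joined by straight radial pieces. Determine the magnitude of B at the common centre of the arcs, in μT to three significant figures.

B ≈ 5.69 μT

The radial connectors point toward the centre, so dl × r̂ = 0 and they contribute nothing.
Each semicircle gives μ₀I/(4R): inner arc 8.00×10⁻⁶ T, outer arc 2.32×10⁻⁶ T.
The two arcs carry current in opposite angular senses, so their fields oppose: B = |8.00×10⁻⁶ − 2.32×10⁻⁶| = 5.69×10⁻⁶ T.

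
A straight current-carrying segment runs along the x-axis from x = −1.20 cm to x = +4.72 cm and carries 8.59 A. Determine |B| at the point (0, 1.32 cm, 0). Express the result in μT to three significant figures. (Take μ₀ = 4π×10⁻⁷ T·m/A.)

For a finite straight segment, B = (μ₀I/4πd)(sinθ₁ + sinθ₂), where θ₁, θ₂ are the angles from the perpendicular to each end.
The perpendicular distance is d = 0.0132 m; the end-offsets along the wire are a = 0.012 m and b = 0.0472 m.
sinθ₁ = 0.012/√(0.012²+0.0132²) = 0.6727; sinθ₂ = 0.0472/√(0.0472²+0.0132²) = 0.9630.
B = (4π×10⁻⁷ × 8.59) / (4π × 0.0132) × (0.6727 + 0.9630) = 1.06×10⁻⁴ T.

B ≈ 106 μT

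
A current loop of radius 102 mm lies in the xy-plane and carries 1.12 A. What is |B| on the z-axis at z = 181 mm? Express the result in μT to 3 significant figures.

On the axis of a circular loop, B = μ₀IR² / [2(R²+z²)^(3/2)].
R² + z² = (0.102)² + (0.181)² = 0.04317 m², and (R²+z²)^(3/2) = 8.97×10⁻³ m³.
B = (4π×10⁻⁷ × 1.12 × 0.0104) / (2 × 8.97×10⁻³) = 8.16×10⁻⁷ T.

B ≈ 0.816 μT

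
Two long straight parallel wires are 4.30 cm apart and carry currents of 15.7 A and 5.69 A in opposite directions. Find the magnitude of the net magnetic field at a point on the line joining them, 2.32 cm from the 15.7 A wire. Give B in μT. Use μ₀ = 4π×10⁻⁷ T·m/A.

B ≈ 193 μT

Each long wire gives B = μ₀I/(2πd). Distances are d₁ = 0.0232 m and d₂ = 0.0198 m.
B₁ = 1.35×10⁻⁴ T, B₂ = 5.75×10⁻⁵ T.
Between antiparallel currents both contributions point the same way, so they add. B = B₁ + B₂ = 1.35×10⁻⁴ + 5.75×10⁻⁵ = 1.93×10⁻⁴ T.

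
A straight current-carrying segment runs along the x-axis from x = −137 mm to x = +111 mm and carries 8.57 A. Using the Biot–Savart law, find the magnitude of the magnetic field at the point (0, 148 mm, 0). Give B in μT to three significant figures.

B ≈ 7.41 μT

For a finite straight segment, B = (μ₀I/4πd)(sinθ₁ + sinθ₂), where θ₁, θ₂ are the angles from the perpendicular to each end.
The perpendicular distance is d = 0.148 m; the end-offsets along the wire are a = 0.137 m and b = 0.111 m.
sinθ₁ = 0.137/√(0.137²+0.148²) = 0.6793; sinθ₂ = 0.111/√(0.111²+0.148²) = 0.6000.
B = (4π×10⁻⁷ × 8.57) / (4π × 0.148) × (0.6793 + 0.6000) = 7.41×10⁻⁶ T.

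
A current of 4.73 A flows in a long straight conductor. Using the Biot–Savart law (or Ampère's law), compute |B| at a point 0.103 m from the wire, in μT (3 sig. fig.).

B ≈ 9.18 μT

For an infinitely long straight wire, B = μ₀I/(2πd).
B = (4π×10⁻⁷ × 4.73) / (2π × 0.103) = 9.18×10⁻⁶ T.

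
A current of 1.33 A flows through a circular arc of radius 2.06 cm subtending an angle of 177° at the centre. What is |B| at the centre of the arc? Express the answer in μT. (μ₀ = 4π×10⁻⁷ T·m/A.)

The Biot–Savart field of a circular arc at its centre is B = μ₀Iφ/(4πR), with φ = 3.089 rad.
B = (4π×10⁻⁷ × 1.33 × 3.089) / (4π × 0.0206) = 1.99×10⁻⁵ T.

B ≈ 19.9 μT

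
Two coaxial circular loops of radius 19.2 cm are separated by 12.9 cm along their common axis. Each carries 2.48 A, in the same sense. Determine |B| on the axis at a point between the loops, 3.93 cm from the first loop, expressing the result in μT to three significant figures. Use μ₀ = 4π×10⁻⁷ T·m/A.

Each loop contributes B = μ₀IR²/[2(R²+z²)^(3/2)] on the axis, with z measured from that loop.
Loop 1 (z = 0.0393 m): B₁ = 7.63×10⁻⁶ T. Loop 2 (z = 0.0897 m): B₂ = 6.04×10⁻⁶ T.
The fields add: B = B₁ + B₂ = 1.37×10⁻⁵ T.

B ≈ 13.7 μT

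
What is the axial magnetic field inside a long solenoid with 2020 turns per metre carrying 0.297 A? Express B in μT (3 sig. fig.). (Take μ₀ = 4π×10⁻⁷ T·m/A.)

Inside a long solenoid, B = μ₀nI with n = 2020 turns/m.
B = 4π×10⁻⁷ × 2020 × 0.297 = 7.54×10⁻⁴ T.

B ≈ 754 μT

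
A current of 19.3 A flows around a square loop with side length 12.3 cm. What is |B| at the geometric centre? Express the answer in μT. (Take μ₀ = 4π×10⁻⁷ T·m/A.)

B ≈ 178 μT

Each side is a finite straight segment at perpendicular distance d = a/(2 tan(π/4)) = 0.0615 m from the centre, with end-angles ±π/4.
One side contributes B₁ = (μ₀I/4πd)·2 sin(π/4) = 4.44×10⁻⁵ T.
All 4 sides add in the same direction: B = 4 × 4.44×10⁻⁵ = 1.78×10⁻⁴ T.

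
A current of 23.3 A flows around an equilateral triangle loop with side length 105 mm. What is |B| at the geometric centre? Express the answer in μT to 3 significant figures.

Each side is a finite straight segment at perpendicular distance d = a/(2 tan(π/3)) = 0.03031 m from the centre, with end-angles ±π/3.
One side contributes B₁ = (μ₀I/4πd)·2 sin(π/3) = 1.33×10⁻⁴ T.
All 3 sides add in the same direction: B = 3 × 1.33×10⁻⁴ = 3.99×10⁻⁴ T.

B ≈ 399 μT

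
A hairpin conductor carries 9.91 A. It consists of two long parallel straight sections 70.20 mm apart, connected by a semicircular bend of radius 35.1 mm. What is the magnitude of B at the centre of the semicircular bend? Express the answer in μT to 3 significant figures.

B ≈ 145 μT

The semicircular arc contributes B_arc = μ₀I·π/(4πR) = μ₀I/(4R) = 8.87×10⁻⁵ T.
Each semi-infinite lead is at perpendicular distance R = 0.0351 m from the centre, with the perpendicular foot at its near end, so it contributes μ₀I/(4πR); both point the same way, together 5.65×10⁻⁵ T.
Arc and leads all point the same direction: B = 8.87×10⁻⁵ + 5.65×10⁻⁵ = 1.45×10⁻⁴ T.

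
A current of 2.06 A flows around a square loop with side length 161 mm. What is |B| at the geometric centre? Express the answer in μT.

B ≈ 14.5 μT

Each side is a finite straight segment at perpendicular distance d = a/(2 tan(π/4)) = 0.0805 m from the centre, with end-angles ±π/4.
One side contributes B₁ = (μ₀I/4πd)·2 sin(π/4) = 3.62×10⁻⁶ T.
All 4 sides add in the same direction: B = 4 × 3.62×10⁻⁶ = 1.45×10⁻⁵ T.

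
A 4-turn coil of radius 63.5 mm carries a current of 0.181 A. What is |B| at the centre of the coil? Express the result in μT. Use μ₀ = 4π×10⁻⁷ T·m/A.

For an N-turn flat coil, B = Nμ₀I/(2R) with R = 0.0635 m.
B = 4 × 1.79×10⁻⁶ T = 7.16×10⁻⁶ T.

B ≈ 7.16 μT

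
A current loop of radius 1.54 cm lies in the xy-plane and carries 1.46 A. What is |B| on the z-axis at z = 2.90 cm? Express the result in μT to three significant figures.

On the axis of a circular loop, B = μ₀IR² / [2(R²+z²)^(3/2)].
R² + z² = (0.0154)² + (0.029)² = 0.001078 m², and (R²+z²)^(3/2) = 3.54×10⁻⁵ m³.
B = (4π×10⁻⁷ × 1.46 × 0.0002372) / (2 × 3.54×10⁻⁵) = 6.15×10⁻⁶ T.

B ≈ 6.15 μT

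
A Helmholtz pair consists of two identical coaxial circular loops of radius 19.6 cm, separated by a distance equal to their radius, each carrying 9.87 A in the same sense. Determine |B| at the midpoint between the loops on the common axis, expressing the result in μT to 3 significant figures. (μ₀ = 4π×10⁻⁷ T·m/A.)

B ≈ 45.3 μT

Each loop contributes B = μ₀IR²/[2(R²+z²)^(3/2)] on the axis, with z measured from that loop.
Loop 1 (z = 0.098 m): B₁ = 2.26×10⁻⁵ T. Loop 2 (z = 0.098 m): B₂ = 2.26×10⁻⁵ T.
The fields add: B = B₁ + B₂ = 4.53×10⁻⁵ T.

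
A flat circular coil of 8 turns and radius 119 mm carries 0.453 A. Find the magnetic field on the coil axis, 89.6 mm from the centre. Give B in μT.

B ≈ 9.76 μT

For an N-turn flat coil, B = Nμ₀IR²/[2(R²+z²)^(3/2)] with R = 0.119 m, z = 0.0896 m.
B = 8 × 1.22×10⁻⁶ T = 9.76×10⁻⁶ T.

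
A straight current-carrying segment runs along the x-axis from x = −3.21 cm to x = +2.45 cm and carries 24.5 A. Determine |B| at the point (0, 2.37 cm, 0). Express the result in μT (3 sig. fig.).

For a finite straight segment, B = (μ₀I/4πd)(sinθ₁ + sinθ₂), where θ₁, θ₂ are the angles from the perpendicular to each end.
The perpendicular distance is d = 0.0237 m; the end-offsets along the wire are a = 0.0321 m and b = 0.0245 m.
sinθ₁ = 0.0321/√(0.0321²+0.0237²) = 0.8045; sinθ₂ = 0.0245/√(0.0245²+0.0237²) = 0.7187.
B = (4π×10⁻⁷ × 24.5) / (4π × 0.0237) × (0.8045 + 0.7187) = 1.57×10⁻⁴ T.

B ≈ 157 μT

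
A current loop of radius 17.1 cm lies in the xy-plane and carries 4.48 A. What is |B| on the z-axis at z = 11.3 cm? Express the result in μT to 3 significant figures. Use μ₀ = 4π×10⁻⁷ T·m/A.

On the axis of a circular loop, B = μ₀IR² / [2(R²+z²)^(3/2)].
R² + z² = (0.171)² + (0.113)² = 0.04201 m², and (R²+z²)^(3/2) = 8.61×10⁻³ m³.
B = (4π×10⁻⁷ × 4.48 × 0.02924) / (2 × 8.61×10⁻³) = 9.56×10⁻⁶ T.

B ≈ 9.56 μT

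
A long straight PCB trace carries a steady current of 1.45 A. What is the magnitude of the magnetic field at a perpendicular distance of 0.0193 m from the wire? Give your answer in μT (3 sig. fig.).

B ≈ 15.0 μT

For an infinitely long straight wire, B = μ₀I/(2πd).
B = (4π×10⁻⁷ × 1.45) / (2π × 0.0193) = 1.50×10⁻⁵ T.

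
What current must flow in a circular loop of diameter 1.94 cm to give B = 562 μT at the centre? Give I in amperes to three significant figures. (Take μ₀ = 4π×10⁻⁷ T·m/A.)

At the centre of a circular loop B = μ₀I/(2R), so I = 2RB/μ₀.
With R = 0.0097 m, I = 2 × 0.0097 × 5.62×10⁻⁴ / (4π×10⁻⁷) = 8.68 A.

I ≈ 8.68 A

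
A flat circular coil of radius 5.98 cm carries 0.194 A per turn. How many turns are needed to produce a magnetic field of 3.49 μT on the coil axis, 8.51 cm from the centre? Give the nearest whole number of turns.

For an N-turn coil, B = Nμ₀IR²/[2(R²+z²)^(3/2)]. A single turn gives B₁ = 3.87×10⁻⁷ T with R = 0.0598 m, z = 0.0851 m.
N = B/B₁ = 3.49×10⁻⁶ / 3.87×10⁻⁷ = 9.01.

N = 9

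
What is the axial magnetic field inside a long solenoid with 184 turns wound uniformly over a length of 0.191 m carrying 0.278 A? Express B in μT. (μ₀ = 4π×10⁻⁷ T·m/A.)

Inside a long solenoid, B = μ₀nI with n = 963.4 turns/m.
B = 4π×10⁻⁷ × 963.4 × 0.278 = 3.37×10⁻⁴ T.

B ≈ 337 μT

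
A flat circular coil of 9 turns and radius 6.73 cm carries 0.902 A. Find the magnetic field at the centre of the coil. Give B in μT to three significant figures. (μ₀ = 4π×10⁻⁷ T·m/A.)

B ≈ 75.8 μT

For an N-turn flat coil, B = Nμ₀I/(2R) with R = 0.0673 m.
B = 9 × 8.42×10⁻⁶ T = 7.58×10⁻⁵ T.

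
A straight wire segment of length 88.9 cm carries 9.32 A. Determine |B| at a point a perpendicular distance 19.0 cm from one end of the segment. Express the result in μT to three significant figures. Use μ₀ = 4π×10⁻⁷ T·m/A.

B ≈ 4.80 μT

For a finite straight segment, B = (μ₀I/4πd)(sinθ₁ + sinθ₂), where θ₁, θ₂ are the angles from the perpendicular to each end.
The perpendicular foot is at one end, so the two end-offsets along the wire are 0 and L = 0.889 m.
sinθ₁ = 0/√(0²+0.19²) = 0.0000; sinθ₂ = 0.889/√(0.889²+0.19²) = 0.9779.
B = (4π×10⁻⁷ × 9.32) / (4π × 0.19) × (0.0000 + 0.9779) = 4.80×10⁻⁶ T.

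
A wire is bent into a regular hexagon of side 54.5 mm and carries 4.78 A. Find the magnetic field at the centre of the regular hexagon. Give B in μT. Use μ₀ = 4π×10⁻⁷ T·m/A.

B ≈ 60.8 μT

Each side is a finite straight segment at perpendicular distance d = a/(2 tan(π/6)) = 0.0472 m from the centre, with end-angles ±π/6.
One side contributes B₁ = (μ₀I/4πd)·2 sin(π/6) = 1.01×10⁻⁵ T.
All 6 sides add in the same direction: B = 6 × 1.01×10⁻⁵ = 6.08×10⁻⁵ T.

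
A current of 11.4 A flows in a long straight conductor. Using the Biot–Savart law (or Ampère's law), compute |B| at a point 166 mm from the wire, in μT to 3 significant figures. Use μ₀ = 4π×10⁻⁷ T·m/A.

For an infinitely long straight wire, B = μ₀I/(2πd).
B = (4π×10⁻⁷ × 11.4) / (2π × 0.166) = 1.37×10⁻⁵ T.

B ≈ 13.7 μT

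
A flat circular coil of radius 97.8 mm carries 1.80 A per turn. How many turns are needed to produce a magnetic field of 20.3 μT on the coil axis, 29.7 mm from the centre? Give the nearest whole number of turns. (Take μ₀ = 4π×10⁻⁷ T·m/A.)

N = 2

For an N-turn coil, B = Nμ₀IR²/[2(R²+z²)^(3/2)]. A single turn gives B₁ = 1.01×10⁻⁵ T with R = 0.0978 m, z = 0.0297 m.
N = B/B₁ = 2.03×10⁻⁵ / 1.01×10⁻⁵ = 2.00.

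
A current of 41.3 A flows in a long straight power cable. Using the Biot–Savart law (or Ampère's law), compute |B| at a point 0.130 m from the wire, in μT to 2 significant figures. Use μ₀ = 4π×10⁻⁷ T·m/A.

B ≈ 64 μT

For an infinitely long straight wire, B = μ₀I/(2πd).
B = (4π×10⁻⁷ × 41.3) / (2π × 0.13) = 6.35×10⁻⁵ T.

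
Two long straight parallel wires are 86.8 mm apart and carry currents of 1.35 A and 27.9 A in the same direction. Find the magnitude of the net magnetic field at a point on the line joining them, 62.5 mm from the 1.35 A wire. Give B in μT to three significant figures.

B ≈ 225 μT

Each long wire gives B = μ₀I/(2πd). Distances are d₁ = 0.0625 m and d₂ = 0.0243 m.
B₁ = 4.32×10⁻⁶ T, B₂ = 2.30×10⁻⁴ T.
Between parallel currents the two contributions point in opposite directions, so they subtract. B = |B₁ − B₂| = |4.32×10⁻⁶ − 2.30×10⁻⁴| = 2.25×10⁻⁴ T.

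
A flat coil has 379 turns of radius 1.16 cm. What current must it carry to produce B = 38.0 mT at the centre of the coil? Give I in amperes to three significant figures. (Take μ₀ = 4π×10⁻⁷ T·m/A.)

For an N-turn coil, B = Nμ₀I/(2R) with R = 0.0116 m, so I = 2RB/(Nμ₀) = 2 × 0.0116 × 3.80×10⁻² / (379 × 4π×10⁻⁷) = 1.85 A.

I ≈ 1.85 A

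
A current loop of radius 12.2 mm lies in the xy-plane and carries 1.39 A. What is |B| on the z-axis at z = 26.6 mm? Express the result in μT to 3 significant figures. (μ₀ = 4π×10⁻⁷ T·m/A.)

B ≈ 5.19 μT

On the axis of a circular loop, B = μ₀IR² / [2(R²+z²)^(3/2)].
R² + z² = (0.0122)² + (0.0266)² = 0.0008564 m², and (R²+z²)^(3/2) = 2.51×10⁻⁵ m³.
B = (4π×10⁻⁷ × 1.39 × 0.0001488) / (2 × 2.51×10⁻⁵) = 5.19×10⁻⁶ T.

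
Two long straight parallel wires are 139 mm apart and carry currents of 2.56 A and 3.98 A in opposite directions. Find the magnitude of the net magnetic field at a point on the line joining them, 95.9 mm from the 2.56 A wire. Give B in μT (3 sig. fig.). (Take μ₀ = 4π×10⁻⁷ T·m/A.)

B ≈ 23.8 μT

Each long wire gives B = μ₀I/(2πd). Distances are d₁ = 0.0959 m and d₂ = 0.0431 m.
B₁ = 5.34×10⁻⁶ T, B₂ = 1.85×10⁻⁵ T.
Between antiparallel currents both contributions point the same way, so they add. B = B₁ + B₂ = 5.34×10⁻⁶ + 1.85×10⁻⁵ = 2.38×10⁻⁵ T.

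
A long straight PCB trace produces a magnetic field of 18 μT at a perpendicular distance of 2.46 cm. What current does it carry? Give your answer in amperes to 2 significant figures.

I ≈ 2.2 A

For a long straight wire B = μ₀I/(2πd), so I = 2πdB/μ₀.
I = 2π × 0.0246 × 1.80×10⁻⁵ / (4π×10⁻⁷) = 2.21 A.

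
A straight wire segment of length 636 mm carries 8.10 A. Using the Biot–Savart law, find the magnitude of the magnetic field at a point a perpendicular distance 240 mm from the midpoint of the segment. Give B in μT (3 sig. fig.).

B ≈ 5.39 μT

For a finite straight segment, B = (μ₀I/4πd)(sinθ₁ + sinθ₂), where θ₁, θ₂ are the angles from the perpendicular to each end.
The perpendicular from the point meets the wire at its midpoint, so each end is L/2 = 0.318 m away along the wire.
sinθ₁ = 0.318/√(0.318²+0.24²) = 0.7982; sinθ₂ = 0.318/√(0.318²+0.24²) = 0.7982.
B = (4π×10⁻⁷ × 8.10) / (4π × 0.24) × (0.7982 + 0.7982) = 5.39×10⁻⁶ T.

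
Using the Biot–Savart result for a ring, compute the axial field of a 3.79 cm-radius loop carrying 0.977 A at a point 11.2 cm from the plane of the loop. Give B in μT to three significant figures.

B ≈ 0.533 μT

On the axis of a circular loop, B = μ₀IR² / [2(R²+z²)^(3/2)].
R² + z² = (0.0379)² + (0.112)² = 0.01398 m², and (R²+z²)^(3/2) = 1.65×10⁻³ m³.
B = (4π×10⁻⁷ × 0.977 × 0.001436) / (2 × 1.65×10⁻³) = 5.33×10⁻⁷ T.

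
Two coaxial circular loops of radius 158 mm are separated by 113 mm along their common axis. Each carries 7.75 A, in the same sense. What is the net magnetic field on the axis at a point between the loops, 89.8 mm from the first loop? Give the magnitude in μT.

Each loop contributes B = μ₀IR²/[2(R²+z²)^(3/2)] on the axis, with z measured from that loop.
Loop 1 (z = 0.0898 m): B₁ = 2.03×10⁻⁵ T. Loop 2 (z = 0.0232 m): B₂ = 2.98×10⁻⁵ T.
The fields add: B = B₁ + B₂ = 5.01×10⁻⁵ T.

B ≈ 50.1 μT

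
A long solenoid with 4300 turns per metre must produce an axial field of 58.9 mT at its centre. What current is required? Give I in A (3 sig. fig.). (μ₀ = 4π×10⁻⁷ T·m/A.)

Inside a long solenoid B = μ₀nI with n = 4300 m⁻¹, so I = B/(μ₀n).
I = 5.89×10⁻² / (4π×10⁻⁷ × 4300) = 10.9 A.

I ≈ 10.9 A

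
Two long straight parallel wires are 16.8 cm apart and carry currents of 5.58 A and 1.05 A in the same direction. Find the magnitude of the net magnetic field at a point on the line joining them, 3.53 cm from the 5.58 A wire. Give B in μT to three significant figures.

B ≈ 30.0 μT

Each long wire gives B = μ₀I/(2πd). Distances are d₁ = 0.0353 m and d₂ = 0.1327 m.
B₁ = 3.16×10⁻⁵ T, B₂ = 1.58×10⁻⁶ T.
Between parallel currents the two contributions point in opposite directions, so they subtract. B = |B₁ − B₂| = |3.16×10⁻⁵ − 1.58×10⁻⁶| = 3.00×10⁻⁵ T.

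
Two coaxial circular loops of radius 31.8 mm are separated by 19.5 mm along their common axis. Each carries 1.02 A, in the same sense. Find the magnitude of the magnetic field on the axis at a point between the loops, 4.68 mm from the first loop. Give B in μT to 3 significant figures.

Each loop contributes B = μ₀IR²/[2(R²+z²)^(3/2)] on the axis, with z measured from that loop.
Loop 1 (z = 0.00468 m): B₁ = 1.95×10⁻⁵ T. Loop 2 (z = 0.01482 m): B₂ = 1.50×10⁻⁵ T.
The fields add: B = B₁ + B₂ = 3.45×10⁻⁵ T.

B ≈ 34.5 μT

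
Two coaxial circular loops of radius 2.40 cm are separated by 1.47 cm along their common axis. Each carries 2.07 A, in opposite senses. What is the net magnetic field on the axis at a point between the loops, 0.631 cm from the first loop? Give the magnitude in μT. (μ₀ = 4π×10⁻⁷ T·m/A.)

B ≈ 3.44 μT

Each loop contributes B = μ₀IR²/[2(R²+z²)^(3/2)] on the axis, with z measured from that loop.
Loop 1 (z = 0.00631 m): B₁ = 4.90×10⁻⁵ T. Loop 2 (z = 0.00839 m): B₂ = 4.56×10⁻⁵ T.
The fields oppose: B = |B₁ − B₂| = 3.44×10⁻⁶ T.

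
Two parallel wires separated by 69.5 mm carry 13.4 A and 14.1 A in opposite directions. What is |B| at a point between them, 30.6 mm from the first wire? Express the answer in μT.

B ≈ 160 μT

Each long wire gives B = μ₀I/(2πd). Distances are d₁ = 0.0306 m and d₂ = 0.0389 m.
B₁ = 8.76×10⁻⁵ T, B₂ = 7.25×10⁻⁵ T.
Between antiparallel currents both contributions point the same way, so they add. B = B₁ + B₂ = 8.76×10⁻⁵ + 7.25×10⁻⁵ = 1.60×10⁻⁴ T.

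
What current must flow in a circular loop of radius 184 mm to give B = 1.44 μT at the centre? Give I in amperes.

I ≈ 0.422 A

At the centre of a circular loop B = μ₀I/(2R), so I = 2RB/μ₀.
With R = 0.184 m, I = 2 × 0.184 × 1.44×10⁻⁶ / (4π×10⁻⁷) = 0.422 A.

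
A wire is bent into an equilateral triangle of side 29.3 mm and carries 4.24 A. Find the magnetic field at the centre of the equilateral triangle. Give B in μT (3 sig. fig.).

Each side is a finite straight segment at perpendicular distance d = a/(2 tan(π/3)) = 0.008458 m from the centre, with end-angles ±π/3.
One side contributes B₁ = (μ₀I/4πd)·2 sin(π/3) = 8.68×10⁻⁵ T.
All 3 sides add in the same direction: B = 3 × 8.68×10⁻⁵ = 2.60×10⁻⁴ T.

B ≈ 260 μT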